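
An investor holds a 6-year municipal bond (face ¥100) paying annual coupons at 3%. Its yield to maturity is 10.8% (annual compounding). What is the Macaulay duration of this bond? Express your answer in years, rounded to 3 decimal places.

Periodic yield y = 0.108. Discount each cash flow and weight by its year:
  t   CF        PV=CF/(1+0.108)^t    t·PV
  1         3.00         2.7076         2.7076
  2         3.00         2.4437         4.8873
  3         3.00         2.2055         6.6164
  4         3.00         1.9905         7.9620
  5         3.00         1.7965         8.9824
  6       103.00        55.6671       334.0027
  Σ                     66.8108       365.1584
Price P = Σ PV = 66.8108.
Macaulay duration = Σ(t·PV) / P = 365.1584 / 66.8108 = 5.46556 years.

5.466 years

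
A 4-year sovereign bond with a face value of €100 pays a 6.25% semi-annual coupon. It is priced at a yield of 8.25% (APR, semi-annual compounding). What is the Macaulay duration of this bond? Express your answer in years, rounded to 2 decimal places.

3.58 years

Periodic yield y = 0.04125. Discount each cash flow and weight by its period:
  t   CF        PV=CF/(1+0.04125)^t    t·PV
  1        3.125         3.0012         3.0012
  2        3.125         2.8823         5.7646
  3        3.125         2.7681         8.3044
  4        3.125         2.6585        10.6338
  5        3.125         2.5531        12.7657
  6        3.125         2.4520        14.7120
  7        3.125         2.3549        16.4840
  8      103.125        74.6318       597.0543
  Σ                     93.3019       668.7200
Price P = Σ PV = 93.3019.
Macaulay duration = Σ(t·PV) / P = 668.7200 / 93.3019 = 7.16727 half-year periods.
In years: 7.16727 / 2 = 3.58364 years.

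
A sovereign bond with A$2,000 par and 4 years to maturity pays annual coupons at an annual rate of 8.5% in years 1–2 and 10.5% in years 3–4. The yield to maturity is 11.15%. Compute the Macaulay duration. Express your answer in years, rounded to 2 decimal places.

3.53 years

Periodic yield y = 0.1115. Discount each cash flow and weight by its year:
  t   CF        PV=CF/(1+0.1115)^t    t·PV
  1       170.00       152.9465       152.9465
  2       170.00       137.6037       275.2073
  3       210.00       152.9294       458.7881
  4     2,210.00     1,447.9528     5,791.8112
  Σ                  1,891.4323     6,678.7531
Price P = Σ PV = 1,891.4323.
Macaulay duration = Σ(t·PV) / P = 6,678.7531 / 1,891.4323 = 3.53106 years.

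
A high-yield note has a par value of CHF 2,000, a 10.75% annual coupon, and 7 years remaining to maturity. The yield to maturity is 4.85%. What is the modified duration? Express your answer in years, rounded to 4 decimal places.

5.2600 years

Periodic yield y = 0.0485. First find Macaulay duration:
  t   CF        PV=CF/(1+0.0485)^t    t·PV
  1       215.00       205.0548       205.0548
  2       215.00       195.5697       391.1394
  3       215.00       186.5233       559.5700
  4       215.00       177.8954       711.5816
  5       215.00       169.6666       848.3329
  6       215.00       161.8184       970.9103
  7     2,215.00     1,589.9911    11,129.9375
  Σ                  2,686.5193    14,816.5265
P = 2,686.5193; Macaulay duration = 14,816.5265 / 2,686.5193 = 5.51514 years.
Modified duration = D_Mac / (1 + y) = 5.51514 / 1.0485 = 5.26003 years.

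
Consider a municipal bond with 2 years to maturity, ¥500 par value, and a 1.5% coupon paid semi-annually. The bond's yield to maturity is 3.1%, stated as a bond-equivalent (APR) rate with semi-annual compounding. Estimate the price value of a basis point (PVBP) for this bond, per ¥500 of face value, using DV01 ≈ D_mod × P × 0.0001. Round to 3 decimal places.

Periodic yield y = 0.0155.
  t   CF        PV=CF/(1+0.0155)^t    t·PV
  1         3.75         3.6928         3.6928
  2         3.75         3.6364         7.2728
  3         3.75         3.5809        10.7427
  4       503.75       473.6912     1,894.7649
  Σ                    484.6013     1,916.4732
P = 484.6013; D_Mac = 3.95474 half-year periods = 1.97737 yrs; D_mod = 1.94719 yrs.
DV01 ≈ 1.94719 × 484.6013 × 0.0001 = 0.094361.

¥0.094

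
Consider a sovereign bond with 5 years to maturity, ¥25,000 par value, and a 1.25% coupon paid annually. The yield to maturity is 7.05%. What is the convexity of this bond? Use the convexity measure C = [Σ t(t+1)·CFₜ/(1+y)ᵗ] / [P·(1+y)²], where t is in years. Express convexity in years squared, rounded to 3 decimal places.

25.186

With y = 0.0705:
  t   CF        PV=CF/(1+0.0705)^t    t·PV        t(t+1)·PV
  1       312.50       291.9197       291.9197         583.8393
  2       312.50       272.6947       545.3894       1,636.1681
  3       312.50       254.7358       764.2074       3,056.8298
  4       312.50       237.9597       951.8386       4,759.1931
  5    25,312.50    18,005.3547    90,026.7737     540,160.6424
  Σ                 19,062.6646    92,580.1288     550,196.6728
P = 19,062.6646.
Convexity = Σ t(t+1)·PV / [P·(1+y)²] = 550,196.6728 / (19,062.6646 × 1.145970) = 25.18611.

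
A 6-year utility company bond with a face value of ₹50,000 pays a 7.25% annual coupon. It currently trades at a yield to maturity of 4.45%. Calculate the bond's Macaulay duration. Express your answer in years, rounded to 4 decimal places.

5.1405 years

Periodic yield y = 0.0445. Discount each cash flow and weight by its year:
  t   CF        PV=CF/(1+0.0445)^t    t·PV
  1     3,625.00     3,470.5601     3,470.5601
  2     3,625.00     3,322.6999     6,645.3999
  3     3,625.00     3,181.1392     9,543.4177
  4     3,625.00     3,045.6096    12,182.4384
  5     3,625.00     2,915.8541    14,579.2705
  6    53,625.00    41,296.8227   247,780.9363
  Σ                 57,232.6857   294,202.0228
Price P = Σ PV = 57,232.6857.
Macaulay duration = Σ(t·PV) / P = 294,202.0228 / 57,232.6857 = 5.14045 years.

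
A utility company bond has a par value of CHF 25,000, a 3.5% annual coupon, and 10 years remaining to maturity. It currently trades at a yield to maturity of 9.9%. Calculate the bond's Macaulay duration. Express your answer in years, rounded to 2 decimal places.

Periodic yield y = 0.099. Discount each cash flow and weight by its year:
  t   CF        PV=CF/(1+0.099)^t    t·PV
  1       875.00       796.1783       796.1783
  2       875.00       724.4571     1,448.9142
  3       875.00       659.1966     1,977.5899
  4       875.00       599.8149     2,399.2598
  5       875.00       545.7825     2,728.9124
  6       875.00       496.6174     2,979.7042
  7       875.00       451.8811     3,163.1679
  8       875.00       411.1748     3,289.3986
  9       875.00       374.1354     3,367.2187
  10   25,875.00    10,067.0780   100,670.7802
  Σ                 15,126.3162   122,821.1242
Price P = Σ PV = 15,126.3162.
Macaulay duration = Σ(t·PV) / P = 122,821.1242 / 15,126.3162 = 8.11970 years.

8.12 years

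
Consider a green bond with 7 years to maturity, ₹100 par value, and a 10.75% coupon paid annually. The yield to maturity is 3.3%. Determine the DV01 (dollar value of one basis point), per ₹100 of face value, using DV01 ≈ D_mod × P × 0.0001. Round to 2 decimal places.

₹0.08

Periodic yield y = 0.033.
  t   CF        PV=CF/(1+0.033)^t    t·PV
  1        10.75        10.4066        10.4066
  2        10.75        10.0741        20.1483
  3        10.75         9.7523        29.2569
  4        10.75         9.4408        37.7631
  5        10.75         9.1392        45.6959
  6        10.75         8.8472        53.0833
  7       110.75        88.2351       617.6458
  Σ                    145.8953       813.9998
P = 145.8953; D_Mac = 5.57934 yrs; D_mod = 5.40111 yrs.
DV01 ≈ 5.40111 × 145.8953 × 0.0001 = 0.078800.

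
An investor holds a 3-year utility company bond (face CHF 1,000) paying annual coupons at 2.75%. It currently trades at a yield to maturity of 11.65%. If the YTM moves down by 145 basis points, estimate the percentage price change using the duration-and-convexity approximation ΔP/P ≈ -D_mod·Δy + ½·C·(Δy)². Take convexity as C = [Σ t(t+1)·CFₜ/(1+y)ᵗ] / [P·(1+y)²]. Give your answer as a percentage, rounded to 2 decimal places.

With y = 0.1165:
  t   CF        PV=CF/(1+0.1165)^t    t·PV        t(t+1)·PV
  1        27.50        24.6305        24.6305          49.2611
  2        27.50        22.0605        44.1210         132.3630
  3     1,027.50       738.2537     2,214.7612       8,859.0447
  Σ                    784.9448     2,283.5127       9,040.6688
P = 784.9448; D_Mac = 2.90914 yrs; D_mod = 2.60559 yrs; C = 9.23941.
Duration effect: -2.60559 × (-0.0145) = +0.037781
Convexity effect: 0.5 × 9.23941 × (-0.0145)² = +0.0009713
ΔP/P ≈ +0.037781 + 0.0009713 = +0.038752 = +3.8752%.

+3.88%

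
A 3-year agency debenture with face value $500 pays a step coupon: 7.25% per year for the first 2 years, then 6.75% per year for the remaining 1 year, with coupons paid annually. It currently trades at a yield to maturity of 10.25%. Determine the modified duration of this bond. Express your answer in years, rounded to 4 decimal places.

2.5330 years

Periodic yield y = 0.1025. First find Macaulay duration:
  t   CF        PV=CF/(1+0.1025)^t    t·PV
  1        36.25        32.8798        32.8798
  2        36.25        29.8230        59.6459
  3       533.75       398.2925     1,194.8774
  Σ                    460.9953     1,287.4032
P = 460.9953; Macaulay duration = 1,287.4032 / 460.9953 = 2.79266 years.
Modified duration = D_Mac / (1 + y) = 2.79266 / 1.1025 = 2.53303 years.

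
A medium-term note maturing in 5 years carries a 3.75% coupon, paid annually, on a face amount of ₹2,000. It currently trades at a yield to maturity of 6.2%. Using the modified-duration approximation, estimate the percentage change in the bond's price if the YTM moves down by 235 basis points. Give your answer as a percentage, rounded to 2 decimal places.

+10.24%

Periodic yield y = 0.062. Modified duration first:
  t   CF        PV=CF/(1+0.062)^t    t·PV
  1        75.00        70.6215        70.6215
  2        75.00        66.4986       132.9971
  3        75.00        62.6163       187.8490
  4        75.00        58.9608       235.8431
  5     2,075.00     1,536.0152     7,680.0761
  Σ                  1,794.7124     8,307.3868
P = 1,794.7124; D_Mac = 4.62881 yrs; D_mod = 4.62881/(1+0.062) = 4.35858 yrs.
ΔP/P ≈ -D_mod · Δy = -4.35858 × (-0.0235) = +0.102427 = +10.2427%.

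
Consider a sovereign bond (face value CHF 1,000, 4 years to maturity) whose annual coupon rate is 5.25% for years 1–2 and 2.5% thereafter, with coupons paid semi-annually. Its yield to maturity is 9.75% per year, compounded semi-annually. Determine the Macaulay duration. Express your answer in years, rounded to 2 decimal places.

3.65 years

Periodic yield y = 0.04875. Discount each cash flow and weight by its period:
  t   CF        PV=CF/(1+0.04875)^t    t·PV
  1        26.25        25.0298        25.0298
  2        26.25        23.8663        47.7326
  3        26.25        22.7569        68.2707
  4        26.25        21.6991        86.7963
  5        12.50         9.8526        49.2629
  6        12.50         9.3946        56.3676
  7        12.50         8.9579        62.7053
  8     1,012.50       691.8616     5,534.8930
  Σ                    813.4188     5,931.0583
Price P = Σ PV = 813.4188.
Macaulay duration = Σ(t·PV) / P = 5,931.0583 / 813.4188 = 7.29152 half-year periods.
In years: 7.29152 / 2 = 3.64576 years.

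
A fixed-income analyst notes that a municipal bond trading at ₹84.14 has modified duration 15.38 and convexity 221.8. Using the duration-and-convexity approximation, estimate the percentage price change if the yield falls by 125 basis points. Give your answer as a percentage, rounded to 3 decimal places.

Duration effect: -D_mod·Δy = -15.38 × (-0.0125) = +0.192250
Convexity effect: ½·C·(Δy)² = 0.5 × 221.8 × (-0.0125)² = +0.017328125
ΔP/P ≈ +0.192250 + 0.017328125 = +0.209578125
= +20.9578125%.

+20.958%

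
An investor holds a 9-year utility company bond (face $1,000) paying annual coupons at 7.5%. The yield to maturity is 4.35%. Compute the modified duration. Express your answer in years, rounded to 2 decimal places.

6.79 years

Periodic yield y = 0.0435. First find Macaulay duration:
  t   CF        PV=CF/(1+0.0435)^t    t·PV
  1        75.00        71.8735        71.8735
  2        75.00        68.8773       137.7547
  3        75.00        66.0061       198.0182
  4        75.00        63.2545       253.0180
  5        75.00        60.6176       303.0882
  6        75.00        58.0907       348.5441
  7        75.00        55.6691       389.6836
  8        75.00        53.3484       426.7874
  9     1,075.00       732.7847     6,595.0622
  Σ                  1,230.5219     8,723.8299
P = 1,230.5219; Macaulay duration = 8,723.8299 / 1,230.5219 = 7.08954 years.
Modified duration = D_Mac / (1 + y) = 7.08954 / 1.0435 = 6.79400 years.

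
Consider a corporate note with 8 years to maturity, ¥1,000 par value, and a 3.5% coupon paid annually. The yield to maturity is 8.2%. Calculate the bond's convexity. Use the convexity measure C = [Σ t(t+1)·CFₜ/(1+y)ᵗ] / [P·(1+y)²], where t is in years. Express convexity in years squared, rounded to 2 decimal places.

50.77

With y = 0.082:
  t   CF        PV=CF/(1+0.082)^t    t·PV        t(t+1)·PV
  1        35.00        32.3475        32.3475          64.6950
  2        35.00        29.8960        59.7921         179.3762
  3        35.00        27.6303        82.8910         331.5641
  4        35.00        25.5364       102.1454         510.7272
  5        35.00        23.6011       118.0054         708.0322
  6        35.00        21.8125       130.8747         916.1230
  7        35.00        20.1594       141.1157       1,128.9254
  8     1,035.00       550.9628     4,407.7023      39,669.3204
  Σ                    731.9459     5,074.8740      43,508.7634
P = 731.9459.
Convexity = Σ t(t+1)·PV / [P·(1+y)²] = 43,508.7634 / (731.9459 × 1.170724) = 50.77422.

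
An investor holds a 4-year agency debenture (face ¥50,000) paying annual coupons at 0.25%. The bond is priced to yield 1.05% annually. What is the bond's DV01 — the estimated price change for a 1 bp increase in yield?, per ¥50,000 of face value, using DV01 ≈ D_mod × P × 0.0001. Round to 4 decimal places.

¥19.1022

Periodic yield y = 0.0105.
  t   CF        PV=CF/(1+0.0105)^t    t·PV
  1       125.00       123.7011       123.7011
  2       125.00       122.4158       244.8315
  3       125.00       121.1438       363.4313
  4    50,125.00    48,073.8733   192,295.4931
  Σ                 48,441.1339   193,027.4570
P = 48,441.1339; D_Mac = 3.98478 yrs; D_mod = 3.94338 yrs.
DV01 ≈ 3.94338 × 48,441.1339 × 0.0001 = 19.102173.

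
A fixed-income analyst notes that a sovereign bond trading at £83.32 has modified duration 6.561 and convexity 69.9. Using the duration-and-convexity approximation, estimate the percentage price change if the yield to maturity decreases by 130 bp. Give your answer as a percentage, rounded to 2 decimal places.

Duration effect: -D_mod·Δy = -6.561 × (-0.013) = +0.085293
Convexity effect: ½·C·(Δy)² = 0.5 × 69.9 × (-0.013)² = +0.00590655
ΔP/P ≈ +0.085293 + 0.00590655 = +0.09119955
= +9.119955%.

+9.12%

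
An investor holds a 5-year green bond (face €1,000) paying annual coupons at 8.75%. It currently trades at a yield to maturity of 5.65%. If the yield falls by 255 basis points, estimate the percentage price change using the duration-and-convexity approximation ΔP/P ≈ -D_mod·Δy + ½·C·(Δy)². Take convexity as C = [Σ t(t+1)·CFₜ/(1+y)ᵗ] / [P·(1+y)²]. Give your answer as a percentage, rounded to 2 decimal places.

With y = 0.0565:
  t   CF        PV=CF/(1+0.0565)^t    t·PV        t(t+1)·PV
  1        87.50        82.8206        82.8206         165.6413
  2        87.50        78.3915       156.7830         470.3491
  3        87.50        74.1993       222.5978         890.3911
  4        87.50        70.2312       280.9248       1,404.6239
  5     1,087.50       826.1935     4,130.9674      24,785.8041
  Σ                  1,131.8361     4,874.0936      27,716.8094
P = 1,131.8361; D_Mac = 4.30636 yrs; D_mod = 4.07606 yrs; C = 21.93920.
Duration effect: -4.07606 × (-0.0255) = +0.103940
Convexity effect: 0.5 × 21.93920 × (-0.0255)² = +0.0071330
ΔP/P ≈ +0.103940 + 0.0071330 = +0.111073 = +11.1073%.

+11.11%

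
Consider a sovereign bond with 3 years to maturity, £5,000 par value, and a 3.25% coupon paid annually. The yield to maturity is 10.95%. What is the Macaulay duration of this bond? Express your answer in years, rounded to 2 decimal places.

Periodic yield y = 0.1095. Discount each cash flow and weight by its year:
  t   CF        PV=CF/(1+0.1095)^t    t·PV
  1       162.50       146.4624       146.4624
  2       162.50       132.0075       264.0151
  3     5,162.50     3,779.8812    11,339.6435
  Σ                  4,058.3511    11,750.1209
Price P = Σ PV = 4,058.3511.
Macaulay duration = Σ(t·PV) / P = 11,750.1209 / 4,058.3511 = 2.89529 years.

2.90 years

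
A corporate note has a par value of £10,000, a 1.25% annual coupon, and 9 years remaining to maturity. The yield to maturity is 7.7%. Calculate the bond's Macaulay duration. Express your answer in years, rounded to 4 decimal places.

Periodic yield y = 0.077. Discount each cash flow and weight by its year:
  t   CF        PV=CF/(1+0.077)^t    t·PV
  1       125.00       116.0631       116.0631
  2       125.00       107.7652       215.5304
  3       125.00       100.0606       300.1817
  4       125.00        92.9067       371.6269
  5       125.00        86.2644       431.3219
  6       125.00        80.0969       480.5815
  7       125.00        74.3704       520.5928
  8       125.00        69.0533       552.4263
  9    10,125.00     5,193.4231    46,740.8076
  Σ                  5,920.0037    49,729.1322
Price P = Σ PV = 5,920.0037.
Macaulay duration = Σ(t·PV) / P = 49,729.1322 / 5,920.0037 = 8.40019 years.

8.4002 years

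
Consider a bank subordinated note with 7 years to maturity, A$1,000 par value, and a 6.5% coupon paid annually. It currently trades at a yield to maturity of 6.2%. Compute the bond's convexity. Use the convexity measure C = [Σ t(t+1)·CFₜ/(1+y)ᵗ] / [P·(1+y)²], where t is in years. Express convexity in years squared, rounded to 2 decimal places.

With y = 0.062:
  t   CF        PV=CF/(1+0.062)^t    t·PV        t(t+1)·PV
  1        65.00        61.2053        61.2053         122.4105
  2        65.00        57.6321       115.2642         345.7925
  3        65.00        54.2675       162.8025         651.2100
  4        65.00        51.0993       204.3974       1,021.9868
  5        65.00        48.1161       240.5807       1,443.4842
  6        65.00        45.3071       271.8426       1,902.8982
  7     1,065.00       699.0013     4,893.0092      39,144.0734
  Σ                  1,016.6287     5,949.1018      44,631.8556
P = 1,016.6287.
Convexity = Σ t(t+1)·PV / [P·(1+y)²] = 44,631.8556 / (1,016.6287 × 1.127844) = 38.92544.

38.93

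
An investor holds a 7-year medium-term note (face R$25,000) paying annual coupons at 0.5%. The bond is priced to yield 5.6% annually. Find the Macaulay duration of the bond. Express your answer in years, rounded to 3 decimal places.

Periodic yield y = 0.056. Discount each cash flow and weight by its year:
  t   CF        PV=CF/(1+0.056)^t    t·PV
  1       125.00       118.3712       118.3712
  2       125.00       112.0940       224.1879
  3       125.00       106.1496       318.4487
  4       125.00       100.5204       402.0817
  5       125.00        95.1898       475.9490
  6       125.00        90.1419       540.8511
  7    25,125.00    17,157.6831   120,103.7819
  Σ                 17,780.1500   122,183.6716
Price P = Σ PV = 17,780.1500.
Macaulay duration = Σ(t·PV) / P = 122,183.6716 / 17,780.1500 = 6.87191 years.

6.872 years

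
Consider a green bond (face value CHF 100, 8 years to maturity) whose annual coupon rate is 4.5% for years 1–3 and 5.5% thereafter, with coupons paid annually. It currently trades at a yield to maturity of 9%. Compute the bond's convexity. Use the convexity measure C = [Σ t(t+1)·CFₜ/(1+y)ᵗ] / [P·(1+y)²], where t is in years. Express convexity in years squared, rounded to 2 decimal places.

47.16

With y = 0.09:
  t   CF        PV=CF/(1+0.09)^t    t·PV        t(t+1)·PV
  1         4.50         4.1284         4.1284           8.2569
  2         4.50         3.7876         7.5751          22.7254
  3         4.50         3.4748        10.4245          41.6979
  4         5.50         3.8963        15.5854          77.9268
  5         5.50         3.5746        17.8731         107.2387
  6         5.50         3.2795        19.6768         137.7378
  7         5.50         3.0087        21.0608         168.4865
  8       105.50        52.9469       423.5751       3,812.1763
  Σ                     78.0968       519.8993       4,376.2462
P = 78.0968.
Convexity = Σ t(t+1)·PV / [P·(1+y)²] = 4,376.2462 / (78.0968 × 1.188100) = 47.16451.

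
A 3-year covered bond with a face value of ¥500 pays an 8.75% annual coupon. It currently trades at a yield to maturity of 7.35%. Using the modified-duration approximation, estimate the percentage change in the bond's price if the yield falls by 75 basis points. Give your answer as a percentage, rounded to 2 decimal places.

Periodic yield y = 0.0735. Modified duration first:
  t   CF        PV=CF/(1+0.0735)^t    t·PV
  1        43.75        40.7545        40.7545
  2        43.75        37.9642        75.9283
  3       543.75       439.5347     1,318.6040
  Σ                    518.2534     1,435.2869
P = 518.2534; D_Mac = 2.76947 yrs; D_mod = 2.76947/(1+0.0735) = 2.57985 yrs.
ΔP/P ≈ -D_mod · Δy = -2.57985 × (-0.0075) = +0.019349 = +1.9349%.

+1.93%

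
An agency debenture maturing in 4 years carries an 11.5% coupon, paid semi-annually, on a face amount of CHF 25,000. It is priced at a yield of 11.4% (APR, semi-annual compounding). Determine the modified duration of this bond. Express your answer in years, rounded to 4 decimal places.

Periodic yield y = 0.057. First find Macaulay duration:
  t   CF        PV=CF/(1+0.057)^t    t·PV
  1     1,437.50     1,359.9811     1,359.9811
  2     1,437.50     1,286.6425     2,573.2849
  3     1,437.50     1,217.2587     3,651.7761
  4     1,437.50     1,151.6166     4,606.4663
  5     1,437.50     1,089.5143     5,447.5713
  6     1,437.50     1,030.7609     6,184.5653
  7     1,437.50       975.1759     6,826.2310
  8    26,437.50    16,967.6027   135,740.8215
  Σ                 25,078.5525   166,390.6975
P = 25,078.5525; Macaulay duration = 166,390.6975 / 25,078.5525 = 6.63478 half-year periods = 3.31739 years.
Modified duration = D_Mac / (1 + y) = 3.31739 / 1.057 = 3.13850 years.

3.1385 years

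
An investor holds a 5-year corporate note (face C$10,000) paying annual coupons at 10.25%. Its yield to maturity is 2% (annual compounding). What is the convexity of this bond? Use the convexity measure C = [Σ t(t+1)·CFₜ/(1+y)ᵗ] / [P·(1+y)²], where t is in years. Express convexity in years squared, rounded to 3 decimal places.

23.393

With y = 0.02:
  t   CF        PV=CF/(1+0.02)^t    t·PV        t(t+1)·PV
  1     1,025.00     1,004.9020     1,004.9020       2,009.8039
  2     1,025.00       985.1980     1,970.3960       5,911.1880
  3     1,025.00       965.8804     2,897.6412      11,590.5647
  4     1,025.00       946.9416     3,787.7662      18,938.8312
  5    11,025.00     9,985.6822    49,928.4109     299,570.4654
  Σ                 13,888.6041    59,589.1163     338,020.8532
P = 13,888.6041.
Convexity = Σ t(t+1)·PV / [P·(1+y)²] = 338,020.8532 / (13,888.6041 × 1.040400) = 23.39293.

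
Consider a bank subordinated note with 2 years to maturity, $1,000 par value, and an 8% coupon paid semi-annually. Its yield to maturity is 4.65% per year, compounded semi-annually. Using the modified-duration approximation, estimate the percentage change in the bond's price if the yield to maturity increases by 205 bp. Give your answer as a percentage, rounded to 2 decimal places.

Periodic yield y = 0.02325. Modified duration first:
  t   CF        PV=CF/(1+0.02325)^t    t·PV
  1        40.00        39.0911        39.0911
  2        40.00        38.2029        76.4058
  3        40.00        37.3349       112.0046
  4     1,040.00       948.6507     3,794.6028
  Σ                  1,063.2796     4,022.1043
P = 1,063.2796; D_Mac = 3.78273 half-year periods = 1.89137 yrs; D_mod = 1.89137/(1+0.02325) = 1.84839 yrs.
ΔP/P ≈ -D_mod · Δy = -1.84839 × (+0.0205) = -0.037892 = -3.7892%.

-3.79%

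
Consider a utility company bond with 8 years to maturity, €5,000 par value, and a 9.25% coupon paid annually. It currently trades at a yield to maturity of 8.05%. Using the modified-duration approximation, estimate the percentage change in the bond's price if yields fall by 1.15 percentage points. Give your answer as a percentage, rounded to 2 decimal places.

+6.45%

Periodic yield y = 0.0805. Modified duration first:
  t   CF        PV=CF/(1+0.0805)^t    t·PV
  1       462.50       428.0426       428.0426
  2       462.50       396.1523       792.3046
  3       462.50       366.6380     1,099.9139
  4       462.50       339.3225     1,357.2900
  5       462.50       314.0421     1,570.2105
  6       462.50       290.6452     1,743.8710
  7       462.50       268.9914     1,882.9396
  8     5,462.50     2,940.3111    23,522.4886
  Σ                  5,344.1451    32,397.0608
P = 5,344.1451; D_Mac = 6.06216 yrs; D_mod = 6.06216/(1+0.0805) = 5.61051 yrs.
ΔP/P ≈ -D_mod · Δy = -5.61051 × (-0.0115) = +0.064521 = +6.4521%.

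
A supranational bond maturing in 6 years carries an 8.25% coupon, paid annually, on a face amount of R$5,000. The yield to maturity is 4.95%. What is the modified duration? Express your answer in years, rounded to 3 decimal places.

4.813 years

Periodic yield y = 0.0495. First find Macaulay duration:
  t   CF        PV=CF/(1+0.0495)^t    t·PV
  1       412.50       393.0443       393.0443
  2       412.50       374.5062       749.0125
  3       412.50       356.8425     1,070.5276
  4       412.50       340.0120     1,360.0478
  5       412.50       323.9752     1,619.8759
  6     5,412.50     4,050.4498    24,302.6987
  Σ                  5,838.8300    29,495.2068
P = 5,838.8300; Macaulay duration = 29,495.2068 / 5,838.8300 = 5.05156 years.
Modified duration = D_Mac / (1 + y) = 5.05156 / 1.0495 = 4.81330 years.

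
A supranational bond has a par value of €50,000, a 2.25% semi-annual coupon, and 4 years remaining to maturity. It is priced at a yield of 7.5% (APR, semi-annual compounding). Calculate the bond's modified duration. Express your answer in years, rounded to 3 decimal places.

3.690 years

Periodic yield y = 0.0375. First find Macaulay duration:
  t   CF        PV=CF/(1+0.0375)^t    t·PV
  1       562.50       542.1687       542.1687
  2       562.50       522.5722     1,045.1444
  3       562.50       503.6841     1,511.0522
  4       562.50       485.4786     1,941.9145
  5       562.50       467.9312     2,339.6560
  6       562.50       451.0180     2,706.1081
  7       562.50       434.7162     3,043.0131
  8    50,562.50    37,663.7619   301,310.0953
  Σ                 41,071.3309   314,439.1524
P = 41,071.3309; Macaulay duration = 314,439.1524 / 41,071.3309 = 7.65593 half-year periods = 3.82796 years.
Modified duration = D_Mac / (1 + y) = 3.82796 / 1.0375 = 3.68960 years.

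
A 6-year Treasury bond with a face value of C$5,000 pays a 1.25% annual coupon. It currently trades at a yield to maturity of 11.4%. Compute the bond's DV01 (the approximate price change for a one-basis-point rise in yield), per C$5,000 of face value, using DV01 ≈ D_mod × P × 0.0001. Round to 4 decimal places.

C$1.4838

Periodic yield y = 0.114.
  t   CF        PV=CF/(1+0.114)^t    t·PV
  1        62.50        56.1041        56.1041
  2        62.50        50.3628       100.7255
  3        62.50        45.2090       135.6269
  4        62.50        40.5825       162.3302
  5        62.50        36.4296       182.1479
  6     5,062.50     2,648.8288    15,892.9729
  Σ                  2,877.5168    16,529.9074
P = 2,877.5168; D_Mac = 5.74450 yrs; D_mod = 5.15665 yrs.
DV01 ≈ 5.15665 × 2,877.5168 × 0.0001 = 1.483834.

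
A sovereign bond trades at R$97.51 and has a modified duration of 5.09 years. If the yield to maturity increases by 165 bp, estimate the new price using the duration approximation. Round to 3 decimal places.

Duration approximation: ΔP/P ≈ -D_mod · Δy = -5.09 × (+0.0165) = -0.083985.
New price ≈ 97.51 × (1 - 0.083985) = 89.32062265.

R$89.321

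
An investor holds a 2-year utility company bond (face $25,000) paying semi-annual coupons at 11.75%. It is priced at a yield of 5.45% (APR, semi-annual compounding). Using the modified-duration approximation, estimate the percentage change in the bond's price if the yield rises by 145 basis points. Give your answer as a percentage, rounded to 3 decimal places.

-2.610%

Periodic yield y = 0.02725. Modified duration first:
  t   CF        PV=CF/(1+0.02725)^t    t·PV
  1     1,468.75     1,429.7883     1,429.7883
  2     1,468.75     1,391.8601     2,783.7202
  3     1,468.75     1,354.9380     4,064.8141
  4    26,468.75    23,769.9809    95,079.9235
  Σ                 27,946.5672   103,358.2460
P = 27,946.5672; D_Mac = 3.69842 half-year periods = 1.84921 yrs; D_mod = 1.84921/(1+0.02725) = 1.80016 yrs.
ΔP/P ≈ -D_mod · Δy = -1.80016 × (+0.0145) = -0.026102 = -2.6102%.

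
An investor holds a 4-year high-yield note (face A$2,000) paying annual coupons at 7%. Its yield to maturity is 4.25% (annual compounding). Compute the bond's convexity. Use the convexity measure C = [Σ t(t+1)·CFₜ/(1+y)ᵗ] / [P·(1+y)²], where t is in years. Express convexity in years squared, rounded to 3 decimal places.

With y = 0.0425:
  t   CF        PV=CF/(1+0.0425)^t    t·PV        t(t+1)·PV
  1       140.00       134.2926       134.2926         268.5851
  2       140.00       128.8178       257.6356         772.9069
  3       140.00       123.5662       370.6987       1,482.7949
  4     2,140.00     1,811.7969     7,247.1877      36,235.9385
  Σ                  2,198.4735     8,009.8146      38,760.2255
P = 2,198.4735.
Convexity = Σ t(t+1)·PV / [P·(1+y)²] = 38,760.2255 / (2,198.4735 × 1.086806) = 16.22232.

16.222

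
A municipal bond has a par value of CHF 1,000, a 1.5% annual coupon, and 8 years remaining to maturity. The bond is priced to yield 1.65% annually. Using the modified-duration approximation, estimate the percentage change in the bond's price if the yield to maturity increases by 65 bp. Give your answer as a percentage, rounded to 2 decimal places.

Periodic yield y = 0.0165. Modified duration first:
  t   CF        PV=CF/(1+0.0165)^t    t·PV
  1        15.00        14.7565        14.7565
  2        15.00        14.5170        29.0340
  3        15.00        14.2813        42.8440
  4        15.00        14.0495        56.1981
  5        15.00        13.8215        69.1074
  6        15.00        13.5971        81.5827
  7        15.00        13.3764        93.6349
  8     1,015.00       890.4448     7,123.5580
  Σ                    988.8441     7,510.7156
P = 988.8441; D_Mac = 7.59545 yrs; D_mod = 7.59545/(1+0.0165) = 7.47216 yrs.
ΔP/P ≈ -D_mod · Δy = -7.47216 × (+0.0065) = -0.048569 = -4.8569%.

-4.86%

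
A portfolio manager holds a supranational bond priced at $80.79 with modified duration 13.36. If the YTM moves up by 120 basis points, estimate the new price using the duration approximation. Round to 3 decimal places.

$67.838

Duration approximation: ΔP/P ≈ -D_mod · Δy = -13.36 × (+0.012) = -0.160320.
New price ≈ 80.79 × (1 - 0.160320) = 67.8377472.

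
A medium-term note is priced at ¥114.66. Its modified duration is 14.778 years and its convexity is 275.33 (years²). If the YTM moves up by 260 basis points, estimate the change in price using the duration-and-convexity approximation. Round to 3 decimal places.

-¥33.385

Duration effect: -D_mod·Δy = -14.778 × (+0.026) = -0.384228
Convexity effect: ½·C·(Δy)² = 0.5 × 275.33 × (0.026)² = +0.09306154
ΔP/P ≈ -0.384228 + 0.09306154 = -0.29116646
ΔP ≈ 114.66 × (-0.29116646) = -33.3851463036.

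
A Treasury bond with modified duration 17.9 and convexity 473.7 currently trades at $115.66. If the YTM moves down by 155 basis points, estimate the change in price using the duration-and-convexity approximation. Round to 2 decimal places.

+$38.67

Duration effect: -D_mod·Δy = -17.9 × (-0.0155) = +0.277450
Convexity effect: ½·C·(Δy)² = 0.5 × 473.7 × (-0.0155)² = +0.0569032125
ΔP/P ≈ +0.277450 + 0.0569032125 = +0.3343532125
ΔP ≈ 115.66 × (+0.3343532125) = +38.67129255775.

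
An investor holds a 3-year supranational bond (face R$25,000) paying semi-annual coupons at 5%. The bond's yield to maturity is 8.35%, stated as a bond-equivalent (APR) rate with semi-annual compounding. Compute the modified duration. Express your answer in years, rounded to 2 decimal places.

Periodic yield y = 0.04175. First find Macaulay duration:
  t   CF        PV=CF/(1+0.04175)^t    t·PV
  1       625.00       599.9520       599.9520
  2       625.00       575.9079     1,151.8157
  3       625.00       552.8273     1,658.4819
  4       625.00       530.6718     2,122.6871
  5       625.00       509.4041     2,547.0207
  6    25,625.00    20,048.5431   120,291.2588
  Σ                 22,817.3062   128,371.2162
P = 22,817.3062; Macaulay duration = 128,371.2162 / 22,817.3062 = 5.62605 half-year periods = 2.81302 years.
Modified duration = D_Mac / (1 + y) = 2.81302 / 1.04175 = 2.70029 years.

2.70 years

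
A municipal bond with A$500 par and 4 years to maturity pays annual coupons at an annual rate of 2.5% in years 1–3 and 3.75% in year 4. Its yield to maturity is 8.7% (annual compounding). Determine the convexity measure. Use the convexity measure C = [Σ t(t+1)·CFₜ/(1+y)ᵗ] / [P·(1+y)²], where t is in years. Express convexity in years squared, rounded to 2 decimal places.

With y = 0.087:
  t   CF        PV=CF/(1+0.087)^t    t·PV        t(t+1)·PV
  1        12.50        11.4995        11.4995          22.9991
  2        12.50        10.5792        21.1583          63.4749
  3        12.50         9.7324        29.1973         116.7892
  4       518.75       371.5694     1,486.2776       7,431.3879
  Σ                    403.3805     1,548.1327       7,634.6511
P = 403.3805.
Convexity = Σ t(t+1)·PV / [P·(1+y)²] = 7,634.6511 / (403.3805 × 1.181569) = 16.01825.

16.02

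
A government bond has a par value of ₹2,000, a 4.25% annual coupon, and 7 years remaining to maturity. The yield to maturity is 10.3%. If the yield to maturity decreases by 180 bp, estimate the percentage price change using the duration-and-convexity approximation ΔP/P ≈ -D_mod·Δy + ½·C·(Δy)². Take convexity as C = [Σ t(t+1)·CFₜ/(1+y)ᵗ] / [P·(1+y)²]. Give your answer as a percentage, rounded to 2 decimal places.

+10.43%

With y = 0.103:
  t   CF        PV=CF/(1+0.103)^t    t·PV        t(t+1)·PV
  1        85.00        77.0626        77.0626         154.1251
  2        85.00        69.8663       139.7327         419.1980
  3        85.00        63.3421       190.0263         760.1051
  4        85.00        57.4271       229.7084       1,148.5420
  5        85.00        52.0645       260.3223       1,561.9338
  6        85.00        47.2026       283.2156       1,982.5089
  7     2,085.00     1,049.7297     7,348.1077      58,784.8615
  Σ                  1,416.6948     8,528.1754      64,811.2743
P = 1,416.6948; D_Mac = 6.01977 yrs; D_mod = 5.45763 yrs; C = 37.60306.
Duration effect: -5.45763 × (-0.018) = +0.098237
Convexity effect: 0.5 × 37.60306 × (-0.018)² = +0.0060917
ΔP/P ≈ +0.098237 + 0.0060917 = +0.104329 = +10.4329%.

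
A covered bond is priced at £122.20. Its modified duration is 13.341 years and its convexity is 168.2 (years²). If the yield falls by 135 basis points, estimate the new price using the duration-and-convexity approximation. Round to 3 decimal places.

£146.082

Duration effect: -D_mod·Δy = -13.341 × (-0.0135) = +0.1801035
Convexity effect: ½·C·(Δy)² = 0.5 × 168.2 × (-0.0135)² = +0.015327225
ΔP/P ≈ +0.1801035 + 0.015327225 = +0.195430725
New price ≈ 122.20 × (1 + 0.195430725) = 146.081634595.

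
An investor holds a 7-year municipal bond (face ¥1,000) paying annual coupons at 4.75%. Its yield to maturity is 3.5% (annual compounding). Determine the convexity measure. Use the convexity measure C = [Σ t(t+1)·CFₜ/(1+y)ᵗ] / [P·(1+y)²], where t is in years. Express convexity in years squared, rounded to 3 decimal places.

43.907

With y = 0.035:
  t   CF        PV=CF/(1+0.035)^t    t·PV        t(t+1)·PV
  1        47.50        45.8937        45.8937          91.7874
  2        47.50        44.3418        88.6835         266.0505
  3        47.50        42.8423       128.5268         514.1073
  4        47.50        41.3935       165.5740         827.8701
  5        47.50        39.9937       199.9686       1,199.8118
  6        47.50        38.6413       231.8477       1,622.9338
  7     1,047.50       823.3255     5,763.2787      46,106.2298
  Σ                  1,076.4318     6,623.7731      50,628.7907
P = 1,076.4318.
Convexity = Σ t(t+1)·PV / [P·(1+y)²] = 50,628.7907 / (1,076.4318 × 1.071225) = 43.90665.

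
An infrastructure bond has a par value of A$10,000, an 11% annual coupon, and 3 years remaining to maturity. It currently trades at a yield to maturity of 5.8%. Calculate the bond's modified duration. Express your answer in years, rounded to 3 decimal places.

2.582 years

Periodic yield y = 0.058. First find Macaulay duration:
  t   CF        PV=CF/(1+0.058)^t    t·PV
  1     1,100.00     1,039.6975     1,039.6975
  2     1,100.00       982.7009     1,965.4018
  3    11,100.00     9,372.7272    28,118.1815
  Σ                 11,395.1256    31,123.2809
P = 11,395.1256; Macaulay duration = 31,123.2809 / 11,395.1256 = 2.73128 years.
Modified duration = D_Mac / (1 + y) = 2.73128 / 1.058 = 2.58155 years.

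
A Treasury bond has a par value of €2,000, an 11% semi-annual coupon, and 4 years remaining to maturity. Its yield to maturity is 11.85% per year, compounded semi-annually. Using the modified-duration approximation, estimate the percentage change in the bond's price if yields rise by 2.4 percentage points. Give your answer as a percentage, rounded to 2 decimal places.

Periodic yield y = 0.05925. Modified duration first:
  t   CF        PV=CF/(1+0.05925)^t    t·PV
  1       110.00       103.8471       103.8471
  2       110.00        98.0383       196.0766
  3       110.00        92.5544       277.6633
  4       110.00        87.3773       349.5093
  5       110.00        82.4898       412.4491
  6       110.00        77.8757       467.2541
  7       110.00        73.5196       514.6375
  8     2,110.00     1,331.3575    10,650.8596
  Σ                  1,947.0597    12,972.2966
P = 1,947.0597; D_Mac = 6.66251 half-year periods = 3.33125 yrs; D_mod = 3.33125/(1+0.05925) = 3.14492 yrs.
ΔP/P ≈ -D_mod · Δy = -3.14492 × (+0.024) = -0.075478 = -7.5478%.

-7.55%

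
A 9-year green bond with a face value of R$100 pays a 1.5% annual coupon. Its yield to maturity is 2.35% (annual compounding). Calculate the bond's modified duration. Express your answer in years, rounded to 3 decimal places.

Periodic yield y = 0.0235. First find Macaulay duration:
  t   CF        PV=CF/(1+0.0235)^t    t·PV
  1         1.50         1.4656         1.4656
  2         1.50         1.4319         2.8638
  3         1.50         1.3990         4.1971
  4         1.50         1.3669         5.4676
  5         1.50         1.3355         6.6776
  6         1.50         1.3049         7.8292
  7         1.50         1.2749         8.9243
  8         1.50         1.2456         9.9650
  9       101.50        82.3522       741.1702
  Σ                     93.1766       788.5604
P = 93.1766; Macaulay duration = 788.5604 / 93.1766 = 8.46308 years.
Modified duration = D_Mac / (1 + y) = 8.46308 / 1.0235 = 8.26876 years.

8.269 years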